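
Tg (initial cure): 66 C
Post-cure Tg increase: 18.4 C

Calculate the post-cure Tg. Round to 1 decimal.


Post-cure Tg = 66 + 18.4 = 84.4 C

84.4


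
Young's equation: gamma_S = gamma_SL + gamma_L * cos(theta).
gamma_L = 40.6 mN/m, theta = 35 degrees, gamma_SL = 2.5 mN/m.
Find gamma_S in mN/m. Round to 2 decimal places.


cos(35 deg) = 0.819152
gamma_S = 2.5 + 40.6 * 0.819152
= 35.76 mN/m

35.76


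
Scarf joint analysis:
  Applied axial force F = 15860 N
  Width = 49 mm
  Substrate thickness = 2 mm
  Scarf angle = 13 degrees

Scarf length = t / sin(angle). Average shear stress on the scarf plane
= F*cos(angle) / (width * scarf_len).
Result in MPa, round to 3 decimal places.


Scarf length = 2 / sin(13 deg) = 8.8908 mm
cos(13 deg) = 0.974370
Shear = 15860 * 0.974370 / (49 * 8.8908)
= 35.472 MPa

35.472


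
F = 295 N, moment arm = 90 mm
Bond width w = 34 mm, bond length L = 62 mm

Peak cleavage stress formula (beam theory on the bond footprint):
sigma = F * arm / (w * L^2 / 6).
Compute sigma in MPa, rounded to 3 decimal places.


sigma = (295 * 90) / (34 * 3844 / 6)
= 26550 * 6 / 130696
= 159300 / 130696
= 1.219 MPa

1.219


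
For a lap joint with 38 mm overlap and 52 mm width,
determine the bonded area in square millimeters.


Area = 38 * 52 = 1976 mm^2

1976


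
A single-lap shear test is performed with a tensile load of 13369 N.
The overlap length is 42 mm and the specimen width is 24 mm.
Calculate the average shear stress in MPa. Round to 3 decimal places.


Shear stress = F / (overlap * width)
= 13369 / (42 * 24)
= 13369 / 1008
= 13.263 MPa

13.263


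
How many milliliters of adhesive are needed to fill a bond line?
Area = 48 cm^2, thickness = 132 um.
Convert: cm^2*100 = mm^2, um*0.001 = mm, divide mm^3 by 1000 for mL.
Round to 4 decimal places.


= (48 * 100) * (132 * 0.001) / 1000
= 0.6336 mL

0.6336


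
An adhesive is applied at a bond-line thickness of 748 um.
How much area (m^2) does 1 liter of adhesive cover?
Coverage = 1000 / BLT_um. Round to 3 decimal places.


Coverage = 1000 / 748 = 1.337 m^2

1.337


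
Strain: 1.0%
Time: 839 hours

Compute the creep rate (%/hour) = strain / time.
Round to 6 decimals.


Creep rate = 1.0 / 839
= 0.001192 %/h

0.001192


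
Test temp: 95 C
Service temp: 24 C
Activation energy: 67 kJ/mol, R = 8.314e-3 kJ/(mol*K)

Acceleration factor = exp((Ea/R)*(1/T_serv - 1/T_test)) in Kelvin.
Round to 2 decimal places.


AF = exp((67/0.008314)*(1/297.15 - 1/368.15))
= 186.84

186.84


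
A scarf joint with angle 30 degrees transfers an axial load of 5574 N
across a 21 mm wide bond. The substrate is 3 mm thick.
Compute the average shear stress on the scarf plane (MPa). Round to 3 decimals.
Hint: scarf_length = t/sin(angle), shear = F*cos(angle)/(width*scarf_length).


scarf_length = 3 / sin(30 deg) = 6.0000 mm
cos(30 deg) = 0.866025
shear stress = 5574 * 0.866025 / (21 * 6.0000)
= 38.311 MPa

38.311


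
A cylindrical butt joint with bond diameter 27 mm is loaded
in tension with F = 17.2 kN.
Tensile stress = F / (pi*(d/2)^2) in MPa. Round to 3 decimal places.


Area = pi * (27/2)^2 = 572.5553 mm^2
Stress = 17.2*1000 / 572.5553
= 30.041 MPa

30.041


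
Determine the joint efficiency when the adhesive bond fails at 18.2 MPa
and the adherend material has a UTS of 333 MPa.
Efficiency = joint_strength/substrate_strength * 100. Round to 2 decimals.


Joint efficiency = 18.2 / 333 * 100
= 5.47%

5.47


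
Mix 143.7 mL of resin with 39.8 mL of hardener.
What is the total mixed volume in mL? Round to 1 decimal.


Total = 143.7 + 39.8 = 183.5 mL

183.5


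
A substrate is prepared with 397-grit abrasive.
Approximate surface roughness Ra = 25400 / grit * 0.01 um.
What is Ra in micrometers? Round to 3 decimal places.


Ra = 25400 / 397 * 0.01 = 0.640 um

0.640


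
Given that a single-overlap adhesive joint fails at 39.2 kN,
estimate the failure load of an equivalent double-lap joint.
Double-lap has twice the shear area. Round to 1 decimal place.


Double-lap factor = 2
Expected load = 39.2 * 2 = 78.4 kN

78.4


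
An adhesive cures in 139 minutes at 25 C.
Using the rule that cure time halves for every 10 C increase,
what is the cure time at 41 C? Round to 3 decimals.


Factor = 2^((41 - 25) / 10) = 3.0314
Cure time = 139 / 3.0314
= 45.853 minutes

45.853


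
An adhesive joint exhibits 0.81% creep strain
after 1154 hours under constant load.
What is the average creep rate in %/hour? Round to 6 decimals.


Creep rate = strain / time
= 0.81 / 1154
= 0.000702 %/h

0.000702


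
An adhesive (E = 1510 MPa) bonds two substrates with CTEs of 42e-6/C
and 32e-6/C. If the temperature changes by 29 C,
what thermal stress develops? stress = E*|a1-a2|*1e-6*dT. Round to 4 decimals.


Stress = 1510 * |42 - 32| * 1e-6 * 29
= 0.4379 MPa

0.4379


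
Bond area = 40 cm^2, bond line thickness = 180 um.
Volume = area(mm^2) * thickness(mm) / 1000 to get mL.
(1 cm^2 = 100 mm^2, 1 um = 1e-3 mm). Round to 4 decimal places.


area_mm2 = 40 * 100 = 4000
blt_mm = 180 * 1e-3 = 0.18
vol_mm3 = 4000 * 0.18 = 720.0
vol_mL = 720.0 / 1000 = 0.7200 mL

0.7200


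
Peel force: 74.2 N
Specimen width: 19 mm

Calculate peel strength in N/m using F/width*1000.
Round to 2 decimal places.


Peel strength = 74.2 / 19 * 1000 = 3905.26 N/m

3905.26


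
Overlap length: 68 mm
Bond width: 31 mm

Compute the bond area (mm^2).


Bond area = 68 * 31 = 2108 mm^2

2108


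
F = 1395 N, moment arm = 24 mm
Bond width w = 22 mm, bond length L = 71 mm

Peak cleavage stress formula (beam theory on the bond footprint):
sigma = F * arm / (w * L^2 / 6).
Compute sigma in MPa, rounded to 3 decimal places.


sigma = (1395 * 24) / (22 * 5041 / 6)
= 33480 * 6 / 110902
= 200880 / 110902
= 1.811 MPa

1.811


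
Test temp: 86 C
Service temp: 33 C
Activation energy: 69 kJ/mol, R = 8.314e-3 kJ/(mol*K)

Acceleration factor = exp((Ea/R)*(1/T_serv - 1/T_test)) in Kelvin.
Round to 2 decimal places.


AF = exp((69/0.008314)*(1/306.15 - 1/359.15))
= 54.62

54.62


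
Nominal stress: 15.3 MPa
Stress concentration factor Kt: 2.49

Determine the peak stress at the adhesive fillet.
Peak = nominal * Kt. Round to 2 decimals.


Peak stress = 15.3 * 2.49
= 38.10 MPa

38.10


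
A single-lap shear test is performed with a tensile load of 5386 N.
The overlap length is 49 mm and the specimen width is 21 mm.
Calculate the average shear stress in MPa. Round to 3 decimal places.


Shear stress = F / (overlap * width)
= 5386 / (49 * 21)
= 5386 / 1029
= 5.234 MPa

5.234


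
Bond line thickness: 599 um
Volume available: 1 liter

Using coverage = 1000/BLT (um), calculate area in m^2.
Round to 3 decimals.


1 L = 1e6 mm^3, thickness = 599 um = 0.599 mm
Area = 1e6 / 0.599 mm^2 = (1e6 / 0.599) / 1e6 m^2 = 1000 / 599 m^2
= 1.669 m^2

1.669


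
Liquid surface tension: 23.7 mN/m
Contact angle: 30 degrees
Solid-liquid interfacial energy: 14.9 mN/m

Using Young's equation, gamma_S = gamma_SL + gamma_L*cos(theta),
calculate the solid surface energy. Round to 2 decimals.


gamma_S = 14.9 + 23.7 * cos(30)
= 35.42 mN/m

35.42


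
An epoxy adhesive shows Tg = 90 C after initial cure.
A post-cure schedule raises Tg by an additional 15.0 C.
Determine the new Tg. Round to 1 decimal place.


New Tg = 90 + 15.0
= 105.0 C

105.0


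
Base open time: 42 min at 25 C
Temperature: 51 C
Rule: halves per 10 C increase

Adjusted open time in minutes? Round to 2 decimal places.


Acceleration = 2^((51-25)/10) = 6.0629
Open time = 42 / 6.0629 = 6.93 min

6.93


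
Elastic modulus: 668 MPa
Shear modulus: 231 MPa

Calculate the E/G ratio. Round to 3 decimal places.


E / G = 668 / 231 = 2.892

2.892


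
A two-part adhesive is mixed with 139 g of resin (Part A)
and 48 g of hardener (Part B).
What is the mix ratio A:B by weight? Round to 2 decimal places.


Mix ratio = mass_A / mass_B
= 139 / 48
= 2.90

2.90


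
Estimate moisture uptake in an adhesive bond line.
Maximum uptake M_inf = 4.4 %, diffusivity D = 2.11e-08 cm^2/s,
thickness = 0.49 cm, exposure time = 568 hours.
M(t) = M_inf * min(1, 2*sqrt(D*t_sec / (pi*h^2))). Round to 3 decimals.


Convert time: 568 h = 2044800 s
ratio = min(1, 2*sqrt(2.11e-08*2044800/(pi*0.49^2)))
= 0.478328
M(t) = 4.4 * 0.478328 = 2.105%

2.105


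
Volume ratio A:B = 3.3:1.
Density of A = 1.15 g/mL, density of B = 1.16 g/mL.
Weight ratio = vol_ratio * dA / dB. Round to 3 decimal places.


Wt ratio = 3.3 * 1.15 / 1.16
= 3.272

3.272


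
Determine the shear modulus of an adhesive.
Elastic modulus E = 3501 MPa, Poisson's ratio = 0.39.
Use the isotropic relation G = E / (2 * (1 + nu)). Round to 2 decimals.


G = 3501 / (2*(1+0.39)) = 3501 / 2.78
= 1259.35 MPa

1259.35


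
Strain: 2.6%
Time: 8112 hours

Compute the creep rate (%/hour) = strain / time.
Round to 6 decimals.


Creep rate = 2.6 / 8112
= 0.000321 %/h

0.000321


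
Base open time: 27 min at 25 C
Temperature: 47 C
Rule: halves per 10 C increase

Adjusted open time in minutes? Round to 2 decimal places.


Acceleration = 2^((47-25)/10) = 4.5948
Open time = 27 / 4.5948 = 5.88 min

5.88


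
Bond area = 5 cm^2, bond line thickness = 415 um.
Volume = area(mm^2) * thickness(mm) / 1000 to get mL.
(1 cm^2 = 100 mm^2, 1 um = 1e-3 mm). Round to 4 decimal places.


area_mm2 = 5 * 100 = 500
blt_mm = 415 * 1e-3 = 0.415
vol_mm3 = 500 * 0.415 = 207.5
vol_mL = 207.5 / 1000 = 0.2075 mL

0.2075


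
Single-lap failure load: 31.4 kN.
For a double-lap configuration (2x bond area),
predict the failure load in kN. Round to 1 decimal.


Failure load = 31.4 * 2 = 62.8 kN

62.8


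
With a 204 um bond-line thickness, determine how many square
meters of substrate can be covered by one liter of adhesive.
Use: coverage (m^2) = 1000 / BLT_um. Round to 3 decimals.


Coverage = 1000 / 204 = 4.902 m^2

4.902


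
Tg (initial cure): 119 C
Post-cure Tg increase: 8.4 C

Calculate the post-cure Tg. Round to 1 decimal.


Post-cure Tg = 119 + 8.4 = 127.4 C

127.4


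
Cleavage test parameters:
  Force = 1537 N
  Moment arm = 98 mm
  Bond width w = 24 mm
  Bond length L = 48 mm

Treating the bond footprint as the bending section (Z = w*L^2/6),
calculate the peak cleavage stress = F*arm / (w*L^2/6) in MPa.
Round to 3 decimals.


M = 1537 * 98 = 150626 N*mm
Z = 24 * 48^2 / 6 = 55296 / 6 mm^3
sigma = M / Z = 6 * 150626 / 55296 = 903756 / 55296
= 16.344 MPa

16.344


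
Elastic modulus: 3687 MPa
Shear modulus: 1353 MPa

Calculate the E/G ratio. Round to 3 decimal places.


E / G = 3687 / 1353 = 2.725

2.725


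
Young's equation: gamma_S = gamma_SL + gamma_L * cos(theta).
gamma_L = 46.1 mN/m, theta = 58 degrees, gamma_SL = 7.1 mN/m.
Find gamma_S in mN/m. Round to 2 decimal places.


cos(58 deg) = 0.529919
gamma_S = 7.1 + 46.1 * 0.529919
= 31.53 mN/m

31.53


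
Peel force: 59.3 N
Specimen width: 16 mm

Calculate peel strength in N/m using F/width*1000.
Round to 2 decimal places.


Peel strength = 59.3 / 16 * 1000 = 3706.25 N/m

3706.25


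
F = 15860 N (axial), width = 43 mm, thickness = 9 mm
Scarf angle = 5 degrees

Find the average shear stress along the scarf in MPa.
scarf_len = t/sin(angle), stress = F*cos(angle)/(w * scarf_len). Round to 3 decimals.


scarf_len = 9/sin(5 deg) = 103.2634
cos(5 deg) = 0.996195
stress = 15860*0.996195/(43*103.2634) = 3.558 MPa

3.558


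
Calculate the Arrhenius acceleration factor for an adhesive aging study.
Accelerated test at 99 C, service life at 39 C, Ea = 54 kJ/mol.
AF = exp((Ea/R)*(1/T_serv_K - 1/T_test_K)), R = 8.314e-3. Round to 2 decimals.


T_test = 372.15 K, T_serv = 312.15 K
Ea/R = 54 / 0.008314 = 6495.07
AF = exp(6495.07 * (1/312.15 - 1/372.15))
= 28.64

28.64


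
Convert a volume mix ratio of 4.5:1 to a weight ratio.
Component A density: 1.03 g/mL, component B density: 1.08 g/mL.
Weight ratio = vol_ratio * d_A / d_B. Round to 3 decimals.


= 4.5 * 1.03 / 1.08 = 4.292

4.292


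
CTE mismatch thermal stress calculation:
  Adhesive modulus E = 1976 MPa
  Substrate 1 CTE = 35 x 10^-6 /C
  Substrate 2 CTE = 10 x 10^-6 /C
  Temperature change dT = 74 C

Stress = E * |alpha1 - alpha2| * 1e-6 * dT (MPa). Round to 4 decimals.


delta_alpha = |35 - 10| = 25 x 10^-6/C
Stress = 1976 * 25e-6 * 74
= 3.6556 MPa

3.6556


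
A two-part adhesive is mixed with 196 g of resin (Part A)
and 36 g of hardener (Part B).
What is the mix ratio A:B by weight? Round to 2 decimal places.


Mix ratio = mass_A / mass_B
= 196 / 36
= 5.44

5.44


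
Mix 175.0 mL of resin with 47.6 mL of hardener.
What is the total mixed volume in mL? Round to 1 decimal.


Total = 175.0 + 47.6 = 222.6 mL

222.6


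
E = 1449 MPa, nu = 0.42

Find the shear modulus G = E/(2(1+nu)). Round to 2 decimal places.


G = 1449 / (2 * 1.42)
= 510.21 MPa

510.21


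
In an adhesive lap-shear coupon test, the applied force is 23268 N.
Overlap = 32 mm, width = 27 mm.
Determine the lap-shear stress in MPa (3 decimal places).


stress = F / (overlap * width)
= 23268 / (32 * 27)
= 26.931 MPa

26.931


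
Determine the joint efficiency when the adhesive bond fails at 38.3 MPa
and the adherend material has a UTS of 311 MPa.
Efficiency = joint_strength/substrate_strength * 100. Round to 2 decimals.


Joint efficiency = 38.3 / 311 * 100
= 12.32%

12.32


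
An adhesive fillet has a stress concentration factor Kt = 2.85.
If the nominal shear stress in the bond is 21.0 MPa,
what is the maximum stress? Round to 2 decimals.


Max stress = 21.0 * 2.85 = 59.85 MPa

59.85


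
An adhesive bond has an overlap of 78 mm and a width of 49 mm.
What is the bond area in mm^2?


Bond area = overlap * width
= 78 * 49
= 3822 mm^2

3822


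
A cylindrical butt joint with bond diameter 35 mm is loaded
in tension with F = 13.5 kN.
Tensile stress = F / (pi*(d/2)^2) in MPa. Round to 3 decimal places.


Area = pi * (35/2)^2 = 962.1128 mm^2
Stress = 13.5*1000 / 962.1128
= 14.032 MPa

14.032


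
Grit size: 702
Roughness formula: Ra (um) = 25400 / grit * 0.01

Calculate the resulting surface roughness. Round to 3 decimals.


Ra = 25400 / 702 * 0.01
= 0.362 um

0.362


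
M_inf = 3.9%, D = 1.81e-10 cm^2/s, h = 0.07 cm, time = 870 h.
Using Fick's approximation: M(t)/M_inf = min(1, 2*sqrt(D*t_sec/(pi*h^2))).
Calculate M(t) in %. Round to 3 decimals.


t = 3132000 s
ratio = min(1, 2*sqrt(1.81e-10*3132000/(pi*0.0049)))
= 0.383802
M(t) = 3.9 * 0.383802 = 1.497%

1.497


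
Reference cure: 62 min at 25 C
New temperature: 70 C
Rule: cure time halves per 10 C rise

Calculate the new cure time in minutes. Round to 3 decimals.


factor = 2^((70-25)/10) = 22.6274
t_new = 62 / 22.6274 = 2.740 min

2.740


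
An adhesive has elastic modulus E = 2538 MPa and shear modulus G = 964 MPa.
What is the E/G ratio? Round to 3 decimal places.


E/G = 2538 / 964 = 2.633

2.633


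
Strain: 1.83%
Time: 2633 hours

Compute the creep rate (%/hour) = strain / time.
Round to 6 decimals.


Creep rate = 1.83 / 2633
= 0.000695 %/h

0.000695


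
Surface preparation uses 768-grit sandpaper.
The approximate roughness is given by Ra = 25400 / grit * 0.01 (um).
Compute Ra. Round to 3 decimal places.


Ra = 25400 / 768 * 0.01
= 254 / 768
= 0.331 um

0.331


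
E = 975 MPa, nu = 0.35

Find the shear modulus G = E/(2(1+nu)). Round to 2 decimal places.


G = 975 / (2 * 1.35)
= 361.11 MPa

361.11


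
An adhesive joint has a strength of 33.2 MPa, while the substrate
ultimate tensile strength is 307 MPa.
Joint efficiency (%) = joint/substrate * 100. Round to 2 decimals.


Efficiency = 33.2 / 307 * 100
= 10.81%

10.81


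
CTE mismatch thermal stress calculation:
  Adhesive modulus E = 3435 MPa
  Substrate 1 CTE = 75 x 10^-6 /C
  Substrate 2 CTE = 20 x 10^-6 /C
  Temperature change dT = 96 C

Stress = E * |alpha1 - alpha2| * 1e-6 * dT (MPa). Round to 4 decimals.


delta_alpha = |75 - 20| = 55 x 10^-6/C
Stress = 3435 * 55e-6 * 96
= 18.1368 MPa

18.1368


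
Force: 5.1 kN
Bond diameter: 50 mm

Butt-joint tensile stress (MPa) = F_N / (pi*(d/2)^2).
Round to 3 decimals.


F_N = 5.1 * 1000 = 5100.0 N
A = pi*(25.0)^2 = 1963.4954 mm^2
stress = 5100.0 / 1963.4954 = 2.597 MPa

2.597


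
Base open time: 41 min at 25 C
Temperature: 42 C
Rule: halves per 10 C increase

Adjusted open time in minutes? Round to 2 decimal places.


Acceleration = 2^((42-25)/10) = 3.2490
Open time = 41 / 3.2490 = 12.62 min

12.62


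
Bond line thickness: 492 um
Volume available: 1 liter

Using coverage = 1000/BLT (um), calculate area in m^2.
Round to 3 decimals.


1 L = 1e6 mm^3, thickness = 492 um = 0.492 mm
Area = 1e6 / 0.492 mm^2 = (1e6 / 0.492) / 1e6 m^2 = 1000 / 492 m^2
= 2.033 m^2

2.033


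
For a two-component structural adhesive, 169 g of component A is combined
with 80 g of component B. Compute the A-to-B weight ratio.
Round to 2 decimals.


Weight ratio A:B = 169 / 80
= 2.11

2.11


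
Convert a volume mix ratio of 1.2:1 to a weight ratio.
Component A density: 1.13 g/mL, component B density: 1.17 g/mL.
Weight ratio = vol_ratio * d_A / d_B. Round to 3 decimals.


= 1.2 * 1.13 / 1.17 = 1.159

1.159


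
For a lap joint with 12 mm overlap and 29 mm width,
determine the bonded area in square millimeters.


Area = 12 * 29 = 348 mm^2

348


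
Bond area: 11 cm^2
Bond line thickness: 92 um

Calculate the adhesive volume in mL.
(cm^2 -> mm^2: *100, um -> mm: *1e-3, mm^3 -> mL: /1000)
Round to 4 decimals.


V = 11*100 * 92*1e-3 / 1000
= 0.1012 mL

0.1012


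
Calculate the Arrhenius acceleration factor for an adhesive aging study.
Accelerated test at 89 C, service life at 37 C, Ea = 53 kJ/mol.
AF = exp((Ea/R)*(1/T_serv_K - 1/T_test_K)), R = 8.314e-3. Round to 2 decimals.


T_test = 362.15 K, T_serv = 310.15 K
Ea/R = 53 / 0.008314 = 6374.79
AF = exp(6374.79 * (1/310.15 - 1/362.15))
= 19.13

19.13


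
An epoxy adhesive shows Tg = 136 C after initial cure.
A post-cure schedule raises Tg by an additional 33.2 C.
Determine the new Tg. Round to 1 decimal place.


New Tg = 136 + 33.2
= 169.2 C

169.2


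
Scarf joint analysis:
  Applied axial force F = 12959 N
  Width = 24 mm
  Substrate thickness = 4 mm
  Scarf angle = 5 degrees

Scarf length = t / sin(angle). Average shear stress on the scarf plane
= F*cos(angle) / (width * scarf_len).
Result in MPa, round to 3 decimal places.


Scarf length = 4 / sin(5 deg) = 45.8949 mm
cos(5 deg) = 0.996195
Shear = 12959 * 0.996195 / (24 * 45.8949)
= 11.720 MPa

11.720


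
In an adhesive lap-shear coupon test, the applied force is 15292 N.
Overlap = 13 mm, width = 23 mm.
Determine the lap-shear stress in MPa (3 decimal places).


stress = F / (overlap * width)
= 15292 / (13 * 23)
= 51.144 MPa

51.144


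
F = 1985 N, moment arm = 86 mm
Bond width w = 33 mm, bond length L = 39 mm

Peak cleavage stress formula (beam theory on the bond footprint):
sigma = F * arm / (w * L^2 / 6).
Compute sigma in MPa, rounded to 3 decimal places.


sigma = (1985 * 86) / (33 * 1521 / 6)
= 170710 * 6 / 50193
= 1024260 / 50193
= 20.406 MPa

20.406


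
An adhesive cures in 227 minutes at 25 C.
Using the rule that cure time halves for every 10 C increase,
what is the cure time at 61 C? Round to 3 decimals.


Factor = 2^((61 - 25) / 10) = 12.1257
Cure time = 227 / 12.1257
= 18.721 minutes

18.721


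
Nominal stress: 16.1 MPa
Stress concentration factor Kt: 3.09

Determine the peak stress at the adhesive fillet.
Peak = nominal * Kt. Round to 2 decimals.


Peak stress = 16.1 * 3.09
= 49.75 MPa

49.75


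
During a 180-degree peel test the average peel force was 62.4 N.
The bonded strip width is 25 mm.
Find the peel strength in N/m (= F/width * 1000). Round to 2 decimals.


Peel strength = F/width * 1000
= 62.4 / 25 * 1000
= 2496.00 N/m

2496.00


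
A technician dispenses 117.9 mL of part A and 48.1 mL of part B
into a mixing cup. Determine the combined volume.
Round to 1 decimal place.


Combined volume = 117.9 + 48.1
= 166.0 mL

166.0


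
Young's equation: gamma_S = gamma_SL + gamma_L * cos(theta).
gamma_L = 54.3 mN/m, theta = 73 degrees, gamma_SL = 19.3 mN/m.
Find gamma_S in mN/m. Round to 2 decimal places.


cos(73 deg) = 0.292372
gamma_S = 19.3 + 54.3 * 0.292372
= 35.18 mN/m

35.18


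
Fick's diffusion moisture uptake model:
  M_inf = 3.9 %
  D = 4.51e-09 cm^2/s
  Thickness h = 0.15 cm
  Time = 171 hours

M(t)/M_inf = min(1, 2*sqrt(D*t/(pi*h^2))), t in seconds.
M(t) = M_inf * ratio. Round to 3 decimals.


t_sec = 171 * 3600 = 615600
ratio = 2*sqrt(4.51e-09*615600/(pi*0.15^2))
= min(1, 0.396371)
= 0.396371
M(t) = 3.9 * 0.396371 = 1.546 %

1.546


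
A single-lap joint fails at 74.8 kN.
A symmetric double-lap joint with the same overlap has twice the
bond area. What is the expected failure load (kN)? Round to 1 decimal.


Double-lap load = 2 * 74.8 = 149.6 kN

149.6


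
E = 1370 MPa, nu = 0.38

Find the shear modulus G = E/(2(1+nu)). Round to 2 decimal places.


G = 1370 / (2 * 1.38)
= 496.38 MPa

496.38


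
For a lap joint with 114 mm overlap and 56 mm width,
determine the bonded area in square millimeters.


Area = 114 * 56 = 6384 mm^2

6384


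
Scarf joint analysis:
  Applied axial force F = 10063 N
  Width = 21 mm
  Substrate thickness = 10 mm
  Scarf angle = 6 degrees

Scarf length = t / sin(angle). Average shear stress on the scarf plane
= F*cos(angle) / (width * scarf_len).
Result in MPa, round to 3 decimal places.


Scarf length = 10 / sin(6 deg) = 95.6677 mm
cos(6 deg) = 0.994522
Shear = 10063 * 0.994522 / (21 * 95.6677)
= 4.981 MPa

4.981


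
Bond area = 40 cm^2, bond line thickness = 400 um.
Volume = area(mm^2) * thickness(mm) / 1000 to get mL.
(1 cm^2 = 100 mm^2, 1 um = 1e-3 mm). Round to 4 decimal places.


area_mm2 = 40 * 100 = 4000
blt_mm = 400 * 1e-3 = 0.4
vol_mm3 = 4000 * 0.4 = 1600.0
vol_mL = 1600.0 / 1000 = 1.6000 mL

1.6000


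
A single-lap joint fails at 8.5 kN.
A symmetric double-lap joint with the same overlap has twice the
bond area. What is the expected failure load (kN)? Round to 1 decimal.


Double-lap load = 2 * 8.5 = 17.0 kN

17.0


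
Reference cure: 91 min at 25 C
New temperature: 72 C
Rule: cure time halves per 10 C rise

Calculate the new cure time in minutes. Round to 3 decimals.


factor = 2^((72-25)/10) = 25.9921
t_new = 91 / 25.9921 = 3.501 min

3.501


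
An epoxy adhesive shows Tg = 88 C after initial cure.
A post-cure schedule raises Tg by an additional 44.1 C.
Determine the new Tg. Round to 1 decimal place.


New Tg = 88 + 44.1
= 132.1 C

132.1


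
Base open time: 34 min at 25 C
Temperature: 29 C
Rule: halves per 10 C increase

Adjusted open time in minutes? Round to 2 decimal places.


Acceleration = 2^((29-25)/10) = 1.3195
Open time = 34 / 1.3195 = 25.77 min

25.77


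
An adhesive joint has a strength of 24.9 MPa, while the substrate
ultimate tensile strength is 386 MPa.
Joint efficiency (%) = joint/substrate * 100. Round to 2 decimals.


Efficiency = 24.9 / 386 * 100
= 6.45%

6.45


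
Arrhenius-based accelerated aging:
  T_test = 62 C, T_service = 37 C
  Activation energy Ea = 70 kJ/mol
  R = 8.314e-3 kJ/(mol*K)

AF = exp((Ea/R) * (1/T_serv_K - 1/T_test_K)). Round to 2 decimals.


T_test_K = 335.15, T_serv_K = 310.15
AF = exp((70/8.314e-3) * (1/310.15 - 1/335.15))
= 7.58

7.58


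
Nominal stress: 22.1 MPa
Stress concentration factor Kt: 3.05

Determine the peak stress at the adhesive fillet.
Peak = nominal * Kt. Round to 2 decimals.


Peak stress = 22.1 * 3.05
= 67.41 MPa

67.41


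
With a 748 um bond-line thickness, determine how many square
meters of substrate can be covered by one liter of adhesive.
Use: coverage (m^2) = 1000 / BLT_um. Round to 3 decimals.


Coverage = 1000 / 748 = 1.337 m^2

1.337


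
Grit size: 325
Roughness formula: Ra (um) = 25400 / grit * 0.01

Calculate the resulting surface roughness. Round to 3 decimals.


Ra = 25400 / 325 * 0.01
= 0.782 um

0.782


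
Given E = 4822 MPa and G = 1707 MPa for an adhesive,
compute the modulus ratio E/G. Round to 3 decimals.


E/G ratio = 4822 / 1707 = 2.825

2.825


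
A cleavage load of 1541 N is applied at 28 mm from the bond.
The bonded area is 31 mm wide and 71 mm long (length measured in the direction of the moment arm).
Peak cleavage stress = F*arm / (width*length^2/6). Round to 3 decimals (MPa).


Moment = 1541 * 28 = 43148 N*mm
Section modulus = 31 * 5041 / 6 = 156271 / 6 mm^3
Stress = 43148 / (156271 / 6) = 258888 / 156271
= 1.657 MPa

1.657


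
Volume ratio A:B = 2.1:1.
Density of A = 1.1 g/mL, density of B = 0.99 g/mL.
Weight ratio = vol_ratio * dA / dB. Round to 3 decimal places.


Wt ratio = 2.1 * 1.1 / 0.99
= 2.333

2.333


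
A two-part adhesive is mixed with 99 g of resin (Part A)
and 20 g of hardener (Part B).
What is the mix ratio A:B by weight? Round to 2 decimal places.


Mix ratio = mass_A / mass_B
= 99 / 20
= 4.95

4.95


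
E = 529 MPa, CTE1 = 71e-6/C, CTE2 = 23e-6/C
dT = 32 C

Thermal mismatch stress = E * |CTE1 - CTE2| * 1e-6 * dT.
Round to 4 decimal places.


= 529 * 48e-6 * 32
= 0.8125 MPa

0.8125


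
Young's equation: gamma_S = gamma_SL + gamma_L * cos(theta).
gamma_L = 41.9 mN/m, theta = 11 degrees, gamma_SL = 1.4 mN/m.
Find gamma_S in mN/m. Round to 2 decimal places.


cos(11 deg) = 0.981627
gamma_S = 1.4 + 41.9 * 0.981627
= 42.53 mN/m

42.53


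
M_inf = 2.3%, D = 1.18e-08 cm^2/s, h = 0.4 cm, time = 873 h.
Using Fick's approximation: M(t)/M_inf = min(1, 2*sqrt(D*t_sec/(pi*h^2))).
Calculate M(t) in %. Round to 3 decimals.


t = 3142800 s
ratio = min(1, 2*sqrt(1.18e-08*3142800/(pi*0.1600)))
= 0.543243
M(t) = 2.3 * 0.543243 = 1.249%

1.249


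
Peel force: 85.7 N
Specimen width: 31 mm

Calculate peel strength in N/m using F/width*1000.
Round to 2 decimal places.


Peel strength = 85.7 / 31 * 1000 = 2764.52 N/m

2764.52


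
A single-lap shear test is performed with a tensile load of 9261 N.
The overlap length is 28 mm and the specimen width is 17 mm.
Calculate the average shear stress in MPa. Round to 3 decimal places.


Shear stress = F / (overlap * width)
= 9261 / (28 * 17)
= 9261 / 476
= 19.456 MPa

19.456


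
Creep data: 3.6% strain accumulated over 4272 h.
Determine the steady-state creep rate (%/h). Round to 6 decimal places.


Rate = 3.6 / 4272 = 0.000843 %/h

0.000843


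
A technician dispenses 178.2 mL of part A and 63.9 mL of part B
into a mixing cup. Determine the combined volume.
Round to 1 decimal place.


Combined volume = 178.2 + 63.9
= 242.1 mL

242.1


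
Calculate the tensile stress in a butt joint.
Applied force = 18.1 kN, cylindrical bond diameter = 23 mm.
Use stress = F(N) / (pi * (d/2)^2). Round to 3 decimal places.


A = pi * 11.5^2 = 415.4756 mm^2
sigma = 18100.0 / 415.4756 = 43.565 MPa

43.565


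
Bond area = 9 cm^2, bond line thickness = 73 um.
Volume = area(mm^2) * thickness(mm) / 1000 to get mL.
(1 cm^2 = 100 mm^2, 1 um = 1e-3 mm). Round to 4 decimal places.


area_mm2 = 9 * 100 = 900
blt_mm = 73 * 1e-3 = 0.073
vol_mm3 = 900 * 0.073 = 65.7
vol_mL = 65.7 / 1000 = 0.0657 mL

0.0657


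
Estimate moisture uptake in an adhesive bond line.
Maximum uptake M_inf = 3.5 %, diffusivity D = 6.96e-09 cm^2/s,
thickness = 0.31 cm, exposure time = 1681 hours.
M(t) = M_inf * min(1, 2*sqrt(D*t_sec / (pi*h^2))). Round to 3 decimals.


Convert time: 1681 h = 6051600 s
ratio = min(1, 2*sqrt(6.96e-09*6051600/(pi*0.31^2)))
= 0.747021
M(t) = 3.5 * 0.747021 = 2.615%

2.615


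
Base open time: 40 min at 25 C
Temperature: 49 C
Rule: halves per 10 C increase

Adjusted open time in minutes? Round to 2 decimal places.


Acceleration = 2^((49-25)/10) = 5.2780
Open time = 40 / 5.2780 = 7.58 min

7.58


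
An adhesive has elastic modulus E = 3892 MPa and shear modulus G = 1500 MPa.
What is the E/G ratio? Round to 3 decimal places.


E/G = 3892 / 1500 = 2.595

2.595


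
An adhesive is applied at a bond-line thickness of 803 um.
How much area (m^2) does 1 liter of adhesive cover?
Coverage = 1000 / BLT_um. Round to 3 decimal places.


Coverage = 1000 / 803 = 1.245 m^2

1.245


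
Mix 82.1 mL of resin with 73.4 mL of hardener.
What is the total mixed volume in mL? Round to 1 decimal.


Total = 82.1 + 73.4 = 155.5 mL

155.5


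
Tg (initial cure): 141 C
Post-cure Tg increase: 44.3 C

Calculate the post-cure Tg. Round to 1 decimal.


Post-cure Tg = 141 + 44.3 = 185.3 C

185.3


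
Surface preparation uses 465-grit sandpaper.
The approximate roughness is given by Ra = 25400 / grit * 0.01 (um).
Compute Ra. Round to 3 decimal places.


Ra = 25400 / 465 * 0.01
= 254 / 465
= 0.546 um

0.546


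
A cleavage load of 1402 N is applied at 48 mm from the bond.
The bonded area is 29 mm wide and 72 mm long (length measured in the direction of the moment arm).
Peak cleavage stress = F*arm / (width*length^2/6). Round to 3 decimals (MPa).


Moment = 1402 * 48 = 67296 N*mm
Section modulus = 29 * 5184 / 6 = 150336 / 6 mm^3
Stress = 67296 / (150336 / 6) = 403776 / 150336
= 2.686 MPa

2.686


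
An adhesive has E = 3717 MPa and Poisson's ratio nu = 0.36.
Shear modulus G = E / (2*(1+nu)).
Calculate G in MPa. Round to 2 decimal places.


G = 3717 / (2*(1+0.36))
= 3717 / 2.72
= 1366.54 MPa

1366.54


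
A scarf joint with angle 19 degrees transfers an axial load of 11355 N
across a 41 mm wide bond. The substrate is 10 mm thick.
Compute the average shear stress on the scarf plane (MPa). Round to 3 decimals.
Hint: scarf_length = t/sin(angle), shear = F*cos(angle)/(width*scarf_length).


scarf_length = 10 / sin(19 deg) = 30.7155 mm
cos(19 deg) = 0.945519
shear stress = 11355 * 0.945519 / (41 * 30.7155)
= 8.525 MPa

8.525


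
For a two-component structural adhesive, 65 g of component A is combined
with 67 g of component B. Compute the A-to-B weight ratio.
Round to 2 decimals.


Weight ratio A:B = 65 / 67
= 0.97

0.97


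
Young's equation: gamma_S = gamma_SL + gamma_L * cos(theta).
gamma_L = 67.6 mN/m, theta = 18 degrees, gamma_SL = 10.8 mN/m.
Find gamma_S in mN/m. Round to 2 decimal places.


cos(18 deg) = 0.951057
gamma_S = 10.8 + 67.6 * 0.951057
= 75.09 mN/m

75.09


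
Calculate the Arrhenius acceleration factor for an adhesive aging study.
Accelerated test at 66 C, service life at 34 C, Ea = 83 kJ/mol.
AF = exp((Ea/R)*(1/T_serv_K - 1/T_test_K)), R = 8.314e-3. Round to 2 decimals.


T_test = 339.15 K, T_serv = 307.15 K
Ea/R = 83 / 0.008314 = 9983.16
AF = exp(9983.16 * (1/307.15 - 1/339.15))
= 21.47

21.47


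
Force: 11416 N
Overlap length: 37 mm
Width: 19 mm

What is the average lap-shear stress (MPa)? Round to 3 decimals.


Average shear stress = F / (overlap * width)
= 11416 / (37 * 19)
= 16.239 MPa

16.239


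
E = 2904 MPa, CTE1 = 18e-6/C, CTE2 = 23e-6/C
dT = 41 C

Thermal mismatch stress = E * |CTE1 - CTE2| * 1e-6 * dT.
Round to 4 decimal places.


= 2904 * 5e-6 * 41
= 0.5953 MPa

0.5953


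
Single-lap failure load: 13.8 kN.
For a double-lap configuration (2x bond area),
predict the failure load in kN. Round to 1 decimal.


Failure load = 13.8 * 2 = 27.6 kN

27.6


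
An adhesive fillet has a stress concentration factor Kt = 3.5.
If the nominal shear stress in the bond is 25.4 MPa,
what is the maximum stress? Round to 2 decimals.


Max stress = 25.4 * 3.5 = 88.90 MPa

88.90


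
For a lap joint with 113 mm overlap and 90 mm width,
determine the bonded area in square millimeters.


Area = 113 * 90 = 10170 mm^2

10170


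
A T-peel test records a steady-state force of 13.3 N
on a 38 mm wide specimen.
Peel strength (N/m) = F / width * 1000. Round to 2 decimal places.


Peel strength = 13.3 / 38 * 1000
= 350.00 N/m

350.00


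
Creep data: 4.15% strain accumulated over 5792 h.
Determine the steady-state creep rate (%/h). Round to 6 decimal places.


Rate = 4.15 / 5792 = 0.000717 %/h

0.000717


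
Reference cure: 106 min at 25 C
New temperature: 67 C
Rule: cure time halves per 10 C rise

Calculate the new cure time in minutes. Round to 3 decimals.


factor = 2^((67-25)/10) = 18.3792
t_new = 106 / 18.3792 = 5.767 min

5.767


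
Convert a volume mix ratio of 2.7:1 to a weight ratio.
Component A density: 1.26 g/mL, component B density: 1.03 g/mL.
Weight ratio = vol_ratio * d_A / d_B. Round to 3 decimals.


= 2.7 * 1.26 / 1.03 = 3.303

3.303


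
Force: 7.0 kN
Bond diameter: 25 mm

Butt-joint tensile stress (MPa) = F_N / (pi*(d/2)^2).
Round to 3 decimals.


F_N = 7.0 * 1000 = 7000.0 N
A = pi*(12.5)^2 = 490.8739 mm^2
stress = 7000.0 / 490.8739 = 14.260 MPa

14.260


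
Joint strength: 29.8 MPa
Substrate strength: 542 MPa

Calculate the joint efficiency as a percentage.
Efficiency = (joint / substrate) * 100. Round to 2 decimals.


Efficiency = (29.8 / 542) * 100 = 5.50%

5.50


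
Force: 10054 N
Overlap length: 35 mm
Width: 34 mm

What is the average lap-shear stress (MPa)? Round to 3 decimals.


Average shear stress = F / (overlap * width)
= 10054 / (35 * 34)
= 8.449 MPa

8.449


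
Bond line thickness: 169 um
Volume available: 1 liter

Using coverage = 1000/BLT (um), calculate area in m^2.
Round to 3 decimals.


1 L = 1e6 mm^3, thickness = 169 um = 0.169 mm
Area = 1e6 / 0.169 mm^2 = (1e6 / 0.169) / 1e6 m^2 = 1000 / 169 m^2
= 5.917 m^2

5.917


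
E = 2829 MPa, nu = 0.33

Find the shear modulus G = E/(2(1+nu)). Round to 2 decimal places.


G = 2829 / (2 * 1.33)
= 1063.53 MPa

1063.53


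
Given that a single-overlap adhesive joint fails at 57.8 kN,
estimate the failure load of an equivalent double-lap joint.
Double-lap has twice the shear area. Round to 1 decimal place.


Double-lap factor = 2
Expected load = 57.8 * 2 = 115.6 kN

115.6


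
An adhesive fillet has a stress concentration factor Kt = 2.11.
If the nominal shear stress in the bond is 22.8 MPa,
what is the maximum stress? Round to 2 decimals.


Max stress = 22.8 * 2.11 = 48.11 MPa

48.11


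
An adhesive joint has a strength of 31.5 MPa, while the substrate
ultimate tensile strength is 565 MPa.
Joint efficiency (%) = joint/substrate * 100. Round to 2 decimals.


Efficiency = 31.5 / 565 * 100
= 5.58%

5.58


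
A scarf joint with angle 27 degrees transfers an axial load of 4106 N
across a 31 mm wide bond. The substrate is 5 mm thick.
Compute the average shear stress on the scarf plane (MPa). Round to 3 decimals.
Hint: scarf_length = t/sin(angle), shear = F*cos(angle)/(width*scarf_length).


scarf_length = 5 / sin(27 deg) = 11.0134 mm
cos(27 deg) = 0.891007
shear stress = 4106 * 0.891007 / (31 * 11.0134)
= 10.716 MPa

10.716


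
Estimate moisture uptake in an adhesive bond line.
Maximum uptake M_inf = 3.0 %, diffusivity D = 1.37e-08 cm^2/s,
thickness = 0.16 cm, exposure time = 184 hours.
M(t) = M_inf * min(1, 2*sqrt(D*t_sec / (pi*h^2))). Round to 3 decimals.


Convert time: 184 h = 662400 s
ratio = min(1, 2*sqrt(1.37e-08*662400/(pi*0.16^2)))
= 0.671824
M(t) = 3.0 * 0.671824 = 2.015%

2.015


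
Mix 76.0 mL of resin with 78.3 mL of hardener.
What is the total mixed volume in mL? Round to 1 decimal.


Total = 76.0 + 78.3 = 154.3 mL

154.3


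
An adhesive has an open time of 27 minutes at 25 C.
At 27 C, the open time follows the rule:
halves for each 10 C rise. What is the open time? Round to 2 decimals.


Factor = 2^((27-25)/10) = 1.1487
Open time = 27 / 1.1487 = 23.50 min

23.50


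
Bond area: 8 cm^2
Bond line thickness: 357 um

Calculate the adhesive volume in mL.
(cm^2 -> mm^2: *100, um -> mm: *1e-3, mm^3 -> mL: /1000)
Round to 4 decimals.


V = 8*100 * 357*1e-3 / 1000
= 0.2856 mL

0.2856


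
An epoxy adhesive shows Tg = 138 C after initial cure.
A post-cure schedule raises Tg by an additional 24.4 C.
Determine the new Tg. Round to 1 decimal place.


New Tg = 138 + 24.4
= 162.4 C

162.4


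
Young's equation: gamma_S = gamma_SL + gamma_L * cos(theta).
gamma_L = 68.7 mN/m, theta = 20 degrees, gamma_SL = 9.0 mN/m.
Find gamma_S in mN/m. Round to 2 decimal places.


cos(20 deg) = 0.939693
gamma_S = 9.0 + 68.7 * 0.939693
= 73.56 mN/m

73.56


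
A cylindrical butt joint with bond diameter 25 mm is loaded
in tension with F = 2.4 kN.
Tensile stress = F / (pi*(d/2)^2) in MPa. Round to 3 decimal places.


Area = pi * (25/2)^2 = 490.8739 mm^2
Stress = 2.4*1000 / 490.8739
= 4.889 MPa

4.889


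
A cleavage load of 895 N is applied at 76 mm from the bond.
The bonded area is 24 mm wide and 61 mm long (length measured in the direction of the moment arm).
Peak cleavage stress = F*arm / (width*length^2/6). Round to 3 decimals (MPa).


Moment = 895 * 76 = 68020 N*mm
Section modulus = 24 * 3721 / 6 = 89304 / 6 mm^3
Stress = 68020 / (89304 / 6) = 408120 / 89304
= 4.570 MPa

4.570


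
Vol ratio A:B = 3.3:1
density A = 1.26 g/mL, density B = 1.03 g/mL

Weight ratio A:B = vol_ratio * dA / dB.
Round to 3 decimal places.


Weight ratio = 3.3 * 1.26 / 1.03
= 4.037

4.037


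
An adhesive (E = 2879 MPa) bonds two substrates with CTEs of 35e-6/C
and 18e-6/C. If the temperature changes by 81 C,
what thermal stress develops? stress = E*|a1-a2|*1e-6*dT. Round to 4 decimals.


Stress = 2879 * |35 - 18| * 1e-6 * 81
= 3.9644 MPa

3.9644


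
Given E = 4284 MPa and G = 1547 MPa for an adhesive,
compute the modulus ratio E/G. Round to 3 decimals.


E/G ratio = 4284 / 1547 = 2.769

2.769


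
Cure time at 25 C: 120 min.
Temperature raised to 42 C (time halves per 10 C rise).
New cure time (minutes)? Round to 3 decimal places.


Acceleration factor = 2^(17/10) = 3.2490
New time = 120 / 3.2490 = 36.934 min

36.934


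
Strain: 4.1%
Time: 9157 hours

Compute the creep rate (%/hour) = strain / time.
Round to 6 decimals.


Creep rate = 4.1 / 9157
= 0.000448 %/h

0.000448


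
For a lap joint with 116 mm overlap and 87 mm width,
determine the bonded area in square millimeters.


Area = 116 * 87 = 10092 mm^2

10092


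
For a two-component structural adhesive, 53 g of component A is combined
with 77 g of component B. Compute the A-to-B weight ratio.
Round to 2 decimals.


Weight ratio A:B = 53 / 77
= 0.69

0.69


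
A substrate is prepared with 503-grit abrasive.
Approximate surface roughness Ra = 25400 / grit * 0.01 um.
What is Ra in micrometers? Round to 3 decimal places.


Ra = 25400 / 503 * 0.01 = 0.505 um

0.505


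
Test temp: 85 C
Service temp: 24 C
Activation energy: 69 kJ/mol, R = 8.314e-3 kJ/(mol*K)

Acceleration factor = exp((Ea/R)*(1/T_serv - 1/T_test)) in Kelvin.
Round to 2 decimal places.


AF = exp((69/0.008314)*(1/297.15 - 1/358.15))
= 116.39

116.39


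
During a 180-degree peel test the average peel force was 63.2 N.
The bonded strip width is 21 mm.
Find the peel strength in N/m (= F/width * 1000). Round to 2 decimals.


Peel strength = F/width * 1000
= 63.2 / 21 * 1000
= 3009.52 N/m

3009.52


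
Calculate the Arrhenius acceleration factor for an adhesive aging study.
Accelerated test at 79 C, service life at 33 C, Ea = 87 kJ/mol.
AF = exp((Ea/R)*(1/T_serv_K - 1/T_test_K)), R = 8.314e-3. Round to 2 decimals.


T_test = 352.15 K, T_serv = 306.15 K
Ea/R = 87 / 0.008314 = 10464.28
AF = exp(10464.28 * (1/306.15 - 1/352.15))
= 86.91

86.91


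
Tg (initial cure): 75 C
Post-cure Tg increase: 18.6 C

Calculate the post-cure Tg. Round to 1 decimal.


Post-cure Tg = 75 + 18.6 = 93.6 C

93.6


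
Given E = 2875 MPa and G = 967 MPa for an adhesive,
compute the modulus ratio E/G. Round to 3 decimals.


E/G ratio = 2875 / 967 = 2.973

2.973


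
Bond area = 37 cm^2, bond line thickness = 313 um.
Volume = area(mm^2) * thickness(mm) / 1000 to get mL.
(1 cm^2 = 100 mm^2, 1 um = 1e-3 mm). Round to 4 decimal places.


area_mm2 = 37 * 100 = 3700
blt_mm = 313 * 1e-3 = 0.313
vol_mm3 = 3700 * 0.313 = 1158.1
vol_mL = 1158.1 / 1000 = 1.1581 mL

1.1581
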